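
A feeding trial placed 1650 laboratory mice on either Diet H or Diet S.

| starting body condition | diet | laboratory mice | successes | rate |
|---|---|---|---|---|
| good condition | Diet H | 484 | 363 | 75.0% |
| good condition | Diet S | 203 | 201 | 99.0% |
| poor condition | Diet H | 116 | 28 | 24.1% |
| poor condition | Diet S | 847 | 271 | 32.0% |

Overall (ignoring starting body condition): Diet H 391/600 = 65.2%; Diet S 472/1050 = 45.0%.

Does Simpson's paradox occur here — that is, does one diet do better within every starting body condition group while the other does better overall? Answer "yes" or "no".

yes

Within each starting body condition level (good condition 75.0% vs 99.0%; poor condition 24.1% vs 32.0%), Diet S has the higher rate every time. Pooled: 65.2% vs 45.0% — Diet H has the higher rate overall. The two comparisons disagree.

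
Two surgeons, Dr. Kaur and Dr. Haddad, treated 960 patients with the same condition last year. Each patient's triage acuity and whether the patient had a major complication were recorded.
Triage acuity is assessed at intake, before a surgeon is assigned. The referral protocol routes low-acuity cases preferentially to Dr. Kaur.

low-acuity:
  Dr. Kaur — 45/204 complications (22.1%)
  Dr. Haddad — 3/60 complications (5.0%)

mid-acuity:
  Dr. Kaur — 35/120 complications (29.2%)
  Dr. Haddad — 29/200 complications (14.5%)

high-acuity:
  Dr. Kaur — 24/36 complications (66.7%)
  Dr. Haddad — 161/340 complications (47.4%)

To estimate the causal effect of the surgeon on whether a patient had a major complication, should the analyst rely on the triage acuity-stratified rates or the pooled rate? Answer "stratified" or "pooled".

stratified

The stratified and pooled comparisons disagree (Dr. Haddad wins within each triage acuity; Dr. Kaur wins overall), so the answer turns on the causal role of triage acuity.
The imbalance in triage acuity arose from how patients were allocated, not from anything the surgeon did; and triage acuity independently affects the outcome. The pooled gap is confounded — condition on triage acuity.
Within each level — low-acuity: 22.1% vs 5.0%; mid-acuity: 29.2% vs 14.5%; high-acuity: 66.7% vs 47.4% — Dr. Haddad is lower every time.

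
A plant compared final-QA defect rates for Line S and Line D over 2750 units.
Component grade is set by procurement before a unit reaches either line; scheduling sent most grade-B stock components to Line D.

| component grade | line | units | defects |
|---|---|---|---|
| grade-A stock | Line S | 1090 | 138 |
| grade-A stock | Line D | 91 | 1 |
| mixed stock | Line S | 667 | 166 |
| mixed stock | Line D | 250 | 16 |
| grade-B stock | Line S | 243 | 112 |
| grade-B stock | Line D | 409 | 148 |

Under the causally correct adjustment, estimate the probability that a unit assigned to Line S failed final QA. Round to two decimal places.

0.25

Component grade is set before the line has any effect — it is not caused by the line — and it independently drives the outcome. That makes it a confounder, so the causal comparison is within component grade levels.
Standardising Line S to the population component grade mix: 0.429·138/1090 + 0.333·166/667 + 0.237·112/243 = 0.247.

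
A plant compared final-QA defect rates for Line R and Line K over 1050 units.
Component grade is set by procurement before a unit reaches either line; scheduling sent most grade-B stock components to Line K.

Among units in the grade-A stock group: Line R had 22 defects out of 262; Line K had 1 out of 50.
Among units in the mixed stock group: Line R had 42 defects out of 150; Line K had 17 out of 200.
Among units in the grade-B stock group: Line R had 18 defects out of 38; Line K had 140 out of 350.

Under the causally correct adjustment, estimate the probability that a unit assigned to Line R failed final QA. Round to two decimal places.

Component grade differs across lines for reasons unrelated to any effect of the line itself, and it separately predicts the outcome — a classic confounder. We must compare within component grade levels.
Standardising Line R to the population component grade mix: 0.297·22/262 + 0.333·42/150 + 0.370·18/38 = 0.293.

0.29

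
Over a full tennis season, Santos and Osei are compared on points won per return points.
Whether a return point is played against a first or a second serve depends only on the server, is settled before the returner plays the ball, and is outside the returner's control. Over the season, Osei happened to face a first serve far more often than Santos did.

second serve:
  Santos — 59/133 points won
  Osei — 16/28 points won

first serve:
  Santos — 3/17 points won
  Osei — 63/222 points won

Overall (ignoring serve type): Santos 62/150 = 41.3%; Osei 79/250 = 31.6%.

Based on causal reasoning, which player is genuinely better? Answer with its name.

Osei

Serve type differs across players for reasons unrelated to any effect of the player itself, and it separately predicts the outcome — a classic confounder. We must compare within serve type levels.
Within each level — second serve: 44.4% vs 57.1%; first serve: 17.6% vs 28.4% — Osei is higher every time.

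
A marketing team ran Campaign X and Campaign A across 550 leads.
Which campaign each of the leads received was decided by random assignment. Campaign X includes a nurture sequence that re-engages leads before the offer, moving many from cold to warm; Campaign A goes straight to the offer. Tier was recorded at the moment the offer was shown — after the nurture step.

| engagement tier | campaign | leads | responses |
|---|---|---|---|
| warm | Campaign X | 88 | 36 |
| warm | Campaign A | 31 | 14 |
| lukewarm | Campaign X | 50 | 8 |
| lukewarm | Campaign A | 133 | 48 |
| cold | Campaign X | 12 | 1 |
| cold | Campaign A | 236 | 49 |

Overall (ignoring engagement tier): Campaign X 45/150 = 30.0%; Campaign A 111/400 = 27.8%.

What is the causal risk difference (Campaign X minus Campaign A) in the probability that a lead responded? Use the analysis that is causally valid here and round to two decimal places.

Engagement tier lies on the pathway campaign → engagement tier → outcome, so adjusting for it blocks the indirect effect. For the total causal effect of campaign, use the unadjusted pooled rates.
The causal difference is the pooled difference: 0.300 − 0.278 = +0.022.

+0.02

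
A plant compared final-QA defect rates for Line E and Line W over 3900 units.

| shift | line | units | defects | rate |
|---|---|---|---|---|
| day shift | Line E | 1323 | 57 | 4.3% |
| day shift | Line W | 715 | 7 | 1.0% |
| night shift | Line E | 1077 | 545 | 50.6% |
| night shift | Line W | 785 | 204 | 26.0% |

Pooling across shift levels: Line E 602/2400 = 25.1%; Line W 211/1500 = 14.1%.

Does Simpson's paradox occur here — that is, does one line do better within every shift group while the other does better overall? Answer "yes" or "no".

no

Within each shift level (day shift 4.3% vs 1.0%; night shift 50.6% vs 26.0%), Line W has the lower rate every time. Pooled: 25.1% vs 14.1% — Line W has the lower rate overall. They agree.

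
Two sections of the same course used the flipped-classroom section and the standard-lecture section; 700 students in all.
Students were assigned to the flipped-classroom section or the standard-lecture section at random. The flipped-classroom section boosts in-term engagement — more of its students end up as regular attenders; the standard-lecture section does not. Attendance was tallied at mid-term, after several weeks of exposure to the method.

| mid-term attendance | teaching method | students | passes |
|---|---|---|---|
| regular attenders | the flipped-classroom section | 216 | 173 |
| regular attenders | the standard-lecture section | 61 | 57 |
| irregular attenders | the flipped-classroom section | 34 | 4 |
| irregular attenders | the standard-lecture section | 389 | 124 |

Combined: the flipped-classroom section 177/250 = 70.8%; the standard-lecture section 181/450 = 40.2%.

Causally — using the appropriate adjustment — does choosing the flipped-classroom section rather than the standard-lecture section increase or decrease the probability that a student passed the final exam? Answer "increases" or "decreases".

the standard-lecture section is higher inside every mid-term attendance stratum but the flipped-classroom section is higher in aggregate. Whether to stratify depends on how mid-term attendance relates to the teaching method.
The distribution of mid-term attendance is itself part of what the teaching method does — it is an intermediate outcome. Holding it fixed would remove that part of the effect; the total effect is the pooled difference.
Pooled: the flipped-classroom section 70.8% vs the standard-lecture section 40.2%; the flipped-classroom section is higher overall.

increases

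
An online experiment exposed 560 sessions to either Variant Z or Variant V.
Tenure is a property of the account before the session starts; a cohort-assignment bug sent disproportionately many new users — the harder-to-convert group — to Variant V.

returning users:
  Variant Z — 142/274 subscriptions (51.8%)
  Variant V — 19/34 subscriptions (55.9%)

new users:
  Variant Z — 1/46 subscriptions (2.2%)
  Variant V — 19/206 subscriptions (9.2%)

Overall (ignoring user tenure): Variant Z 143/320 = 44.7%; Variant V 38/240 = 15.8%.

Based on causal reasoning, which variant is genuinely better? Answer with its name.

Variant V

Here user tenure is a common cause — it drives both which variant a case falls under and the outcome. The crude comparison mixes populations; the stratum-specific rates are the causally relevant ones.
Within each level — returning users: 51.8% vs 55.9%; new users: 2.2% vs 9.2% — Variant V is higher every time.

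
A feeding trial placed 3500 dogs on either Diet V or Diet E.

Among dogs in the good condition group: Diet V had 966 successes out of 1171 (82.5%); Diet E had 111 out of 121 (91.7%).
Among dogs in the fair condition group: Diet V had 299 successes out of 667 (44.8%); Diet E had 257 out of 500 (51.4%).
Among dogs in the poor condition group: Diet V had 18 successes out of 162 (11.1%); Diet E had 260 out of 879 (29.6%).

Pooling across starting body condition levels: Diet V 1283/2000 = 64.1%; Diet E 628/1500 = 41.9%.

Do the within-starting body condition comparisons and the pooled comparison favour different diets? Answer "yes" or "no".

Within each starting body condition level (good condition 82.5% vs 91.7%; fair condition 44.8% vs 51.4%; poor condition 11.1% vs 29.6%), Diet E has the higher rate every time. Pooled: 64.1% vs 41.9% — Diet V has the higher rate overall. The two comparisons disagree.

yes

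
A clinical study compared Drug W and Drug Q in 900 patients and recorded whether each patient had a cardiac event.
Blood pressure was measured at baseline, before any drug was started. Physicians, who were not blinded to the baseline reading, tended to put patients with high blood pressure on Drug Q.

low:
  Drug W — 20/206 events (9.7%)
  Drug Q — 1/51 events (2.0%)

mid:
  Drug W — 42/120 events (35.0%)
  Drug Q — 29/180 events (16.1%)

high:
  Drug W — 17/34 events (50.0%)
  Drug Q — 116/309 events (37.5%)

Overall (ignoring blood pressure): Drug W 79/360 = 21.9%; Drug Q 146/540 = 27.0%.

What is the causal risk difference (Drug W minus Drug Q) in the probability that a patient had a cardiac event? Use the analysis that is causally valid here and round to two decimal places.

+0.13

Nothing the drug does changes blood pressure; the imbalance is an allocation artefact. With blood pressure also predicting the outcome, the pooled figure is confounded, and the within-stratum comparison is the causal one.
Adjusting over the population distribution of blood pressure: 0.286·(0.097−0.020) + 0.333·(0.350−0.161) + 0.381·(0.500−0.375) = +0.133.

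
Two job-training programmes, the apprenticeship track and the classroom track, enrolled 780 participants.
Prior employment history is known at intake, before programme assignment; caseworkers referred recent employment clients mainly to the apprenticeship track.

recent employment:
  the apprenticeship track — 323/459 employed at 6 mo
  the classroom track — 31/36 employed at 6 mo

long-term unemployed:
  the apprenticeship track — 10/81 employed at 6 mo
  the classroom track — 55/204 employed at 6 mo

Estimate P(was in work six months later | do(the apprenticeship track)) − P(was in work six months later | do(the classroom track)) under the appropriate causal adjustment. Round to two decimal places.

-0.15

The imbalance in prior employment history arose from how participants were allocated, not from anything the programme did; and prior employment history independently affects the outcome. The pooled gap is confounded — condition on prior employment history.
Adjusting over the population distribution of prior employment history: 0.635·(0.704−0.861) + 0.365·(0.123−0.270) = -0.153.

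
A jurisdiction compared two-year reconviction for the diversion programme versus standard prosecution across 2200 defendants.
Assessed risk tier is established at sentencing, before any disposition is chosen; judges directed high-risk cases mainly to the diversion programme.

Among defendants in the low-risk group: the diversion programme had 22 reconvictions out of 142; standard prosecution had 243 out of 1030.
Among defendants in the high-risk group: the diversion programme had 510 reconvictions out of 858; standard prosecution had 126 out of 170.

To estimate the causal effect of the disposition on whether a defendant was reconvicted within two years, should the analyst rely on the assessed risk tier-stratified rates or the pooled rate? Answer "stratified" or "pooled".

Here assessed risk tier is a common cause — it drives both which disposition a case falls under and the outcome. The crude comparison mixes populations; the stratum-specific rates are the causally relevant ones.
Within each level — low-risk: 15.5% vs 23.6%; high-risk: 59.4% vs 74.1% — the diversion programme is lower every time.

stratified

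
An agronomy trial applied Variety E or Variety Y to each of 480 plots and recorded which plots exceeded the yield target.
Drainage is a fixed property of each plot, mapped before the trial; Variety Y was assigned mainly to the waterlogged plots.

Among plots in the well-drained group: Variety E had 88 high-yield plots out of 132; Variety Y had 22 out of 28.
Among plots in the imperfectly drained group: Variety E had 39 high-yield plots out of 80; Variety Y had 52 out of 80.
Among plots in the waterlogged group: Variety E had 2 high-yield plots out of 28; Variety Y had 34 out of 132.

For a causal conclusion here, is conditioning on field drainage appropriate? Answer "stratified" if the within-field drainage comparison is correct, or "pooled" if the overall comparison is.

Field drainage satisfies the back-door criterion: it is not a descendant of the variety, and it blocks the spurious path from variety to outcome. Adjusting for it (i.e., using the within-field drainage rates) gives the causal effect.
Within each level — well-drained: 66.7% vs 78.6%; imperfectly drained: 48.8% vs 65.0%; waterlogged: 7.1% vs 25.8% — Variety Y is higher every time.

stratified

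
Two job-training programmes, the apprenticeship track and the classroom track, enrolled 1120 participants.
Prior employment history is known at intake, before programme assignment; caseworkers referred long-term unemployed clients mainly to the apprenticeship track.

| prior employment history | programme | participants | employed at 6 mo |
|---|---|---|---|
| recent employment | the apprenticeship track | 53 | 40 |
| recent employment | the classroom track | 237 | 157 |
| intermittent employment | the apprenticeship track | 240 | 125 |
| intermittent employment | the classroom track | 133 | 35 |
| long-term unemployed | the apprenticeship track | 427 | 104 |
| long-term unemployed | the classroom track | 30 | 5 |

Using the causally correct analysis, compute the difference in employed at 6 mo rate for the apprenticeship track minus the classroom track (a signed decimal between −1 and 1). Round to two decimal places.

the apprenticeship track is higher inside every prior employment history stratum but the classroom track is higher in aggregate. Whether to stratify depends on how prior employment history relates to the programme.
Here prior employment history is a common cause — it drives both which programme a case falls under and the outcome. The crude comparison mixes populations; the stratum-specific rates are the causally relevant ones.
Adjusting over the population distribution of prior employment history: 0.259·(0.755−0.662) + 0.333·(0.521−0.263) + 0.408·(0.244−0.167) = +0.141.

+0.14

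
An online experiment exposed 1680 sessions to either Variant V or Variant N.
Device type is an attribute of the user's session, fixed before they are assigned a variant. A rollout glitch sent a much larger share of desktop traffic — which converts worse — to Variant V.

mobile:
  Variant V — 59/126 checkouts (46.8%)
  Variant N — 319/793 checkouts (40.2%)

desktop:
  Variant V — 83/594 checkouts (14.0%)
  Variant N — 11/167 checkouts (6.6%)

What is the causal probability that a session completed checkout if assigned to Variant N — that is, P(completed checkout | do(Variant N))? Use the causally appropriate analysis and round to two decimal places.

Within every device type level Variant V has the higher rate, yet pooled Variant N does — Simpson's reversal.
Since device type is a pre-existing factor (not a product of the variant) and it affects the outcome on its own, it is a confounder. The stratified rates, not the pooled rate, identify the causal effect.
Standardising Variant N to the population device type mix: 0.547·319/793 + 0.453·11/167 = 0.250.

0.25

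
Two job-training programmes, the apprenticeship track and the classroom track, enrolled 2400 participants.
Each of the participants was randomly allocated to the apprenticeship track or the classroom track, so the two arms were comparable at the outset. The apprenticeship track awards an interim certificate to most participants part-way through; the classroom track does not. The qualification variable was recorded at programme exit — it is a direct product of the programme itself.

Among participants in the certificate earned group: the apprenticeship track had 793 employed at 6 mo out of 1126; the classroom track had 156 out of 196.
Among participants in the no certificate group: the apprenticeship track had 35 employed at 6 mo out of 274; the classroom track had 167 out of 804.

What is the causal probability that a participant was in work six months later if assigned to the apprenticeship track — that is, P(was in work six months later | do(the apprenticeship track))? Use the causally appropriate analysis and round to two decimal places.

The stratified and pooled comparisons disagree (the classroom track wins within each qualification attained during the programme; the apprenticeship track wins overall), so the answer turns on the causal role of qualification attained during the programme.
Because the programme influences qualification attained during the programme, qualification attained during the programme is a post-treatment mediator, not a confounder. Stratifying on it would bias the estimate; the causal effect is the crude pooled difference.
So P(outcome | do(the apprenticeship track)) is just the pooled rate for the apprenticeship track: 828/1400 = 0.591.

0.59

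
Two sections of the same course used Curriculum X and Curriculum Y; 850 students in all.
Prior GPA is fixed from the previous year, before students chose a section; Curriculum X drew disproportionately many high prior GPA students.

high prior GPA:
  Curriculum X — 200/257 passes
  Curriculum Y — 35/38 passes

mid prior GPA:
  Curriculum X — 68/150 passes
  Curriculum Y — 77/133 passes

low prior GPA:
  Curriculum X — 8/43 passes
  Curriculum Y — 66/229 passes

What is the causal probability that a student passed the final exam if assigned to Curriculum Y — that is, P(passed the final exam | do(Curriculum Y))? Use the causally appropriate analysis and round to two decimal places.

0.60

Within every prior GPA band level Curriculum Y has the higher rate, yet pooled Curriculum X does — Simpson's reversal.
Since prior GPA band is a pre-existing factor (not a product of the teaching method) and it affects the outcome on its own, it is a confounder. The stratified rates, not the pooled rate, identify the causal effect.
Standardising Curriculum Y to the population prior GPA band mix: 0.347·35/38 + 0.333·77/133 + 0.320·66/229 = 0.605.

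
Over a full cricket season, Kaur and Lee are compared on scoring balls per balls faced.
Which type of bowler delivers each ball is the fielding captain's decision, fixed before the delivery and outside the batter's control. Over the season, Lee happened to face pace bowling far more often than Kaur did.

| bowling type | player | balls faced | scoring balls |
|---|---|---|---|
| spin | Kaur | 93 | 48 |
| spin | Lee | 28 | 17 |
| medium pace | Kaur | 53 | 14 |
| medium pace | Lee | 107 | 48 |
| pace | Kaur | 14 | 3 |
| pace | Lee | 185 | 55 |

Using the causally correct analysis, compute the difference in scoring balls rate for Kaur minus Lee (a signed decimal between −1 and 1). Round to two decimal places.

Bowling type is set before the player has any effect — it is not caused by the player — and it independently drives the outcome. That makes it a confounder, so the causal comparison is within bowling type levels.
Adjusting over the population distribution of bowling type: 0.252·(0.516−0.607) + 0.333·(0.264−0.449) + 0.415·(0.214−0.297) = -0.119.

-0.12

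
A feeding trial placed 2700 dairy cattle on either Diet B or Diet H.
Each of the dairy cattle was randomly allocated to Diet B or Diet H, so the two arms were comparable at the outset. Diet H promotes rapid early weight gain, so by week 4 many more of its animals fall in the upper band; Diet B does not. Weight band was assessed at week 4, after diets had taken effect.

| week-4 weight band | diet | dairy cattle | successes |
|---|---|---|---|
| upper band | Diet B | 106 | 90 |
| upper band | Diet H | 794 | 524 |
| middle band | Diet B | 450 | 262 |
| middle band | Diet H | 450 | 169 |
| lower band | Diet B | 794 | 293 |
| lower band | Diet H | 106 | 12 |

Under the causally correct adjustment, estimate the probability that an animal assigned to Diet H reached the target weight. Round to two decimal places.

The stratified and pooled comparisons disagree (Diet B wins within each week-4 weight band; Diet H wins overall), so the answer turns on the causal role of week-4 weight band.
Week-4 weight band is downstream of the diet. One should not condition on a consequence of treatment, so the overall rates are the right comparison.
So P(outcome | do(Diet H)) is just the pooled rate for Diet H: 705/1350 = 0.522.

0.52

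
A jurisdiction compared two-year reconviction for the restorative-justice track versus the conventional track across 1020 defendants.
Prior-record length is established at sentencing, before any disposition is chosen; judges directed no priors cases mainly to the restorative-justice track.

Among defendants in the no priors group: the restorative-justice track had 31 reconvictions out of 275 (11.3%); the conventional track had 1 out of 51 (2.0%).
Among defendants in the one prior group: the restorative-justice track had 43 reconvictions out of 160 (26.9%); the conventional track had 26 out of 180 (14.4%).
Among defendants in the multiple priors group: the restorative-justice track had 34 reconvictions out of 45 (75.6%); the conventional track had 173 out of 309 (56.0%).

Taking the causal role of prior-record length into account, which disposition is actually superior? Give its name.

Within every prior-record length level the conventional track has the lower rate, yet pooled the restorative-justice track does — Simpson's reversal.
Nothing the disposition does changes prior-record length; the imbalance is an allocation artefact. With prior-record length also predicting the outcome, the pooled figure is confounded, and the within-stratum comparison is the causal one.
Within each level — no priors: 11.3% vs 2.0%; one prior: 26.9% vs 14.4%; multiple priors: 75.6% vs 56.0% — the conventional track is lower every time.

the conventional track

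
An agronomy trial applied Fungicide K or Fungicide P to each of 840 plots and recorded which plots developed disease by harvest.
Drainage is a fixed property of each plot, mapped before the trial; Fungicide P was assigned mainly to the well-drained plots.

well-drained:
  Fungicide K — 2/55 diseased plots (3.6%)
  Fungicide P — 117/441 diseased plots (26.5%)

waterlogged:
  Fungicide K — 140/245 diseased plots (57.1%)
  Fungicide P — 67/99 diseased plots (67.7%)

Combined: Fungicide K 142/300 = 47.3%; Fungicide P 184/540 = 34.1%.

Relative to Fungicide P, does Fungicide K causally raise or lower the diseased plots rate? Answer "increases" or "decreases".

Field drainage differs across fungicides for reasons unrelated to any effect of the fungicide itself, and it separately predicts the outcome — a classic confounder. We must compare within field drainage levels.
Within each level — well-drained: 3.6% vs 26.5%; waterlogged: 57.1% vs 67.7% — Fungicide K is lower every time.

decreases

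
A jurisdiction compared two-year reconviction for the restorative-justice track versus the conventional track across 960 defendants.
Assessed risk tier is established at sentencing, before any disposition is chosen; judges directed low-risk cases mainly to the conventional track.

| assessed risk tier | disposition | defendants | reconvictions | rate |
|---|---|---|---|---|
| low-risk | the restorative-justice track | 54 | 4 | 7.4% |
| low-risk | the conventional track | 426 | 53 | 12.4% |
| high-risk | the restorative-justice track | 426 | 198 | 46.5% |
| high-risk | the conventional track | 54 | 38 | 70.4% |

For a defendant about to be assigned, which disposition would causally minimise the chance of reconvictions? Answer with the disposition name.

The stratified and pooled comparisons disagree (the restorative-justice track wins within each assessed risk tier; the conventional track wins overall), so the answer turns on the causal role of assessed risk tier.
Here assessed risk tier is a common cause — it drives both which disposition a case falls under and the outcome. The crude comparison mixes populations; the stratum-specific rates are the causally relevant ones.
Within each level — low-risk: 7.4% vs 12.4%; high-risk: 46.5% vs 70.4% — the restorative-justice track is lower every time.

the restorative-justice track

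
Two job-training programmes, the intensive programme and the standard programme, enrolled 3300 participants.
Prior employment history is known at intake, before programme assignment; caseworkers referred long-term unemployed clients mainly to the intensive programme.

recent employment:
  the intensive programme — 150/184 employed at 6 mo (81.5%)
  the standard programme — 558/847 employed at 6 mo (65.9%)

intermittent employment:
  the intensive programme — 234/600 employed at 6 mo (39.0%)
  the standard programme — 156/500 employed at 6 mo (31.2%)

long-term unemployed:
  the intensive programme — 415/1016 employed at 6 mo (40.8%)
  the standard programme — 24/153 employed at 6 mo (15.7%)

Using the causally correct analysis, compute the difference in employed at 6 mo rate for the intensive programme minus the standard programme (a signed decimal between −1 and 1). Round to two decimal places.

The stratified and pooled comparisons disagree (the intensive programme wins within each prior employment history; the standard programme wins overall), so the answer turns on the causal role of prior employment history.
Prior employment history differs across programmes for reasons unrelated to any effect of the programme itself, and it separately predicts the outcome — a classic confounder. We must compare within prior employment history levels.
Adjusting over the population distribution of prior employment history: 0.312·(0.815−0.659) + 0.333·(0.390−0.312) + 0.354·(0.408−0.157) = +0.164.

+0.16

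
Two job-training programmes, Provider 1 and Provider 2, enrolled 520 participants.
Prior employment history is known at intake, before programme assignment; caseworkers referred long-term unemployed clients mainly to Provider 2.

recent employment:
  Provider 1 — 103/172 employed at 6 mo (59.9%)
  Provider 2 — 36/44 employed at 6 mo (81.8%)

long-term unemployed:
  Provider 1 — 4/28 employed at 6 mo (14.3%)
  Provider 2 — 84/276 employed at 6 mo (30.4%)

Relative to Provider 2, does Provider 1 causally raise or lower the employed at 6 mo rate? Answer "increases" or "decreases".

decreases

Since prior employment history is a pre-existing factor (not a product of the programme) and it affects the outcome on its own, it is a confounder. The stratified rates, not the pooled rate, identify the causal effect.
Within each level — recent employment: 59.9% vs 81.8%; long-term unemployed: 14.3% vs 30.4% — Provider 2 is higher every time.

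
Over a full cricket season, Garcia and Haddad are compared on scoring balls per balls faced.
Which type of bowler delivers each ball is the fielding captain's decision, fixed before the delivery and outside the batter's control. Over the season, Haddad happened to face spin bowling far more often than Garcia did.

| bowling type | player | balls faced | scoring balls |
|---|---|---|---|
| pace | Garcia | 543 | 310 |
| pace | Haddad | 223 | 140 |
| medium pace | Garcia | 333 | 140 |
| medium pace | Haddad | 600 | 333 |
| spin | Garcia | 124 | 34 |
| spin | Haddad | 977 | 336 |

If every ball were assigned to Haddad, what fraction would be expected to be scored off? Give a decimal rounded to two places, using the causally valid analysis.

Since bowling type is a pre-existing factor (not a product of the player) and it affects the outcome on its own, it is a confounder. The stratified rates, not the pooled rate, identify the causal effect.
Standardising Haddad to the population bowling type mix: 0.274·140/223 + 0.333·333/600 + 0.393·336/977 = 0.492.

0.49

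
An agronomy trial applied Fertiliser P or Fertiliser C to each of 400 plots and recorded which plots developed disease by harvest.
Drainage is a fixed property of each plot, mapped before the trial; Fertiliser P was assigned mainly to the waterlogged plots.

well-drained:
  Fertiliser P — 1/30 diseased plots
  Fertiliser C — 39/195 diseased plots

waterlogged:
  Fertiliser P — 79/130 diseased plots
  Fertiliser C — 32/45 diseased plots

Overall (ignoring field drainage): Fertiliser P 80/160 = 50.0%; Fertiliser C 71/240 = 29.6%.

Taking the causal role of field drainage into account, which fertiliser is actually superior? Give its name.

Fertiliser P

The imbalance in field drainage arose from how plots were allocated, not from anything the fertiliser did; and field drainage independently affects the outcome. The pooled gap is confounded — condition on field drainage.
Within each level — well-drained: 3.3% vs 20.0%; waterlogged: 60.8% vs 71.1% — Fertiliser P is lower every time.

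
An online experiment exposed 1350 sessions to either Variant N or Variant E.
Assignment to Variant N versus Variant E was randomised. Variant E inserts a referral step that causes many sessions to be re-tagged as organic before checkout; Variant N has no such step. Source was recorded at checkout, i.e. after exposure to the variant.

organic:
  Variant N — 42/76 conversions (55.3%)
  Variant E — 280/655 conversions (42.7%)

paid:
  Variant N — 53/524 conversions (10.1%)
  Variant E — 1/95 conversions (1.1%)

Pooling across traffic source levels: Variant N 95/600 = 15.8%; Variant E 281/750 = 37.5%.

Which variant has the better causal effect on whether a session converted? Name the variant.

The traffic source-specific comparison favours Variant N throughout, but the pooled figures favour Variant E. The question is whether to condition on traffic source.
Traffic source is downstream of the variant. One should not condition on a consequence of treatment, so the overall rates are the right comparison.
Pooled: Variant N 15.8% vs Variant E 37.5%; Variant E is higher overall.

Variant E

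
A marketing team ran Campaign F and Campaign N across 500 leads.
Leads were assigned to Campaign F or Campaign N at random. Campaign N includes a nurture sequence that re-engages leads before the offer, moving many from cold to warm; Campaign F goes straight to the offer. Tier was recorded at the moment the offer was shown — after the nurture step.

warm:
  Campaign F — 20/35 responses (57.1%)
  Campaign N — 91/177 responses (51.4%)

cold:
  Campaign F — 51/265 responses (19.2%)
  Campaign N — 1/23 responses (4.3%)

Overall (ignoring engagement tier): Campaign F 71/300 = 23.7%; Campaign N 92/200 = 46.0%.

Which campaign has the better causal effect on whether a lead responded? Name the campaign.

Campaign N

Engagement tier here is a post-treatment variable shaped by the campaign; conditioning on it would introduce bias rather than remove it. The overall comparison is the causal one.
Pooled: Campaign F 23.7% vs Campaign N 46.0%; Campaign N is higher overall.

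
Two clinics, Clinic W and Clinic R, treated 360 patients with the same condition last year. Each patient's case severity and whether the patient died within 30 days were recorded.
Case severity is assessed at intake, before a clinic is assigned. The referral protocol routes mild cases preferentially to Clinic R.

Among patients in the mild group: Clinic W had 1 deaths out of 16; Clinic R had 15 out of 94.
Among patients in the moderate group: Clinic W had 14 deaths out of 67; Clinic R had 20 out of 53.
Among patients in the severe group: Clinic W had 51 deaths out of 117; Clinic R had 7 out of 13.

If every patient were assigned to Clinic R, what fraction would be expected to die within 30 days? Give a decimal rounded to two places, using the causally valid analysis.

Case severity is set before the clinic has any effect — it is not caused by the clinic — and it independently drives the outcome. That makes it a confounder, so the causal comparison is within case severity levels.
Standardising Clinic R to the population case severity mix: 0.306·15/94 + 0.333·20/53 + 0.361·7/13 = 0.369.

0.37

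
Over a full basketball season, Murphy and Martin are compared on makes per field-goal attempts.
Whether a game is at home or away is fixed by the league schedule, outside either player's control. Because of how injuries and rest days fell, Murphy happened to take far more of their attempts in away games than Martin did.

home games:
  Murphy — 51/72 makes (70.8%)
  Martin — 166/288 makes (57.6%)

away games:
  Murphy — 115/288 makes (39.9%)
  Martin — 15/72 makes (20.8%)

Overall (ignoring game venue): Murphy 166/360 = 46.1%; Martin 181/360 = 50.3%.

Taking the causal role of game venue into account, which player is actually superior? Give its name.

The imbalance in game venue arose from how field-goal attempts were allocated, not from anything the player did; and game venue independently affects the outcome. The pooled gap is confounded — condition on game venue.
Within each level — home games: 70.8% vs 57.6%; away games: 39.9% vs 20.8% — Murphy is higher every time.

Murphy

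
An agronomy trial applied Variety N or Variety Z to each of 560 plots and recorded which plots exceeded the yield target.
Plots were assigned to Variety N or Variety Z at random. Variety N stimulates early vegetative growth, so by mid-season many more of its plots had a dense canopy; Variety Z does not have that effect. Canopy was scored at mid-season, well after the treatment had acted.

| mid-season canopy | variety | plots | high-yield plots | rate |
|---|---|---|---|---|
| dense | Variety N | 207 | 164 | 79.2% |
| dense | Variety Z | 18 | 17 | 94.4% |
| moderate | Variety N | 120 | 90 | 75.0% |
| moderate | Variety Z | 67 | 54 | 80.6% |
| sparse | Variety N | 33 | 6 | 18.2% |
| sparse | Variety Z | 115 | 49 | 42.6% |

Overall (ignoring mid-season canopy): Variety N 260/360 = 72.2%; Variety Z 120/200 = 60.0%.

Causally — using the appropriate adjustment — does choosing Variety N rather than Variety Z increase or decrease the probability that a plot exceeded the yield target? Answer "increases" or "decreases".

increases

Mid-season canopy is downstream of the variety. One should not condition on a consequence of treatment, so the overall rates are the right comparison.
Pooled: Variety N 72.2% vs Variety Z 60.0%; Variety N is higher overall.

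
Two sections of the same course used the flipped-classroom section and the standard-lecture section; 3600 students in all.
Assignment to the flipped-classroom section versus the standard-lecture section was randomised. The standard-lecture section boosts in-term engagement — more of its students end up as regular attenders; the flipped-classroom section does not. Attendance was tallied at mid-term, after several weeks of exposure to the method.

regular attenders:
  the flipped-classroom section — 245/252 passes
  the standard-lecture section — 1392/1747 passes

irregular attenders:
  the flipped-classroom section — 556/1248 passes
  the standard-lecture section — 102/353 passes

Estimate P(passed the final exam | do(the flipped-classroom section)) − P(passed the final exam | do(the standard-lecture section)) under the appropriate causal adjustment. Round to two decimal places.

-0.18

Within every mid-term attendance level the flipped-classroom section has the higher rate, yet pooled the standard-lecture section does — Simpson's reversal.
Mid-term attendance here is a post-treatment variable shaped by the teaching method; conditioning on it would introduce bias rather than remove it. The overall comparison is the causal one.
The causal difference is the pooled difference: 0.534 − 0.711 = -0.177.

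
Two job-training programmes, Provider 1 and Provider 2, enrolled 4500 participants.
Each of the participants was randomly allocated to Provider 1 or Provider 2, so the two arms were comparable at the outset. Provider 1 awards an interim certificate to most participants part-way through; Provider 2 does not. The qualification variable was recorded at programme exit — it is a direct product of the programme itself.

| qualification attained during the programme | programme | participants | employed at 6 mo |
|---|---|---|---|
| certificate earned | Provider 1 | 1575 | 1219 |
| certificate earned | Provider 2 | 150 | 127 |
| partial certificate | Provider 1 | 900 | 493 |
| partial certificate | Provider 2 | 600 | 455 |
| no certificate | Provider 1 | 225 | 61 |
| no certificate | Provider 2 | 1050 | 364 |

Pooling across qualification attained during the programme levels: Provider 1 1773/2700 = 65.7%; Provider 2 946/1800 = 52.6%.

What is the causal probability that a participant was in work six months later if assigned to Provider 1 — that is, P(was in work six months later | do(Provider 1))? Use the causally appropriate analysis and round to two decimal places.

0.66

Provider 2 is higher inside every qualification attained during the programme stratum but Provider 1 is higher in aggregate. Whether to stratify depends on how qualification attained during the programme relates to the programme.
Qualification attained during the programme is recorded after the programme and is itself shifted by it — it sits on the causal path from programme to outcome. Conditioning on a mediator would strip out part of the effect we want; the pooled comparison gives the total causal effect.
So P(outcome | do(Provider 1)) is just the pooled rate for Provider 1: 1773/2700 = 0.657.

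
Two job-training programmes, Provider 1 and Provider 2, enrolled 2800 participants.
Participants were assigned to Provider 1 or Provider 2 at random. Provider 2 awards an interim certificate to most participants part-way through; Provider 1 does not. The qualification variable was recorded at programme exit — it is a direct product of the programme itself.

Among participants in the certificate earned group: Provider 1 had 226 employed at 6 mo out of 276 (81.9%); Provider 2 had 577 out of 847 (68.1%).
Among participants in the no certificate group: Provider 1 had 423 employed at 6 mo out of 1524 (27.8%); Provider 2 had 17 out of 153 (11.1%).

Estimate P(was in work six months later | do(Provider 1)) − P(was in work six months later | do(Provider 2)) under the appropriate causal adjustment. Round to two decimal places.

The stratified and pooled comparisons disagree (Provider 1 wins within each qualification attained during the programme; Provider 2 wins overall), so the answer turns on the causal role of qualification attained during the programme.
Qualification attained during the programme is downstream of the programme. One should not condition on a consequence of treatment, so the overall rates are the right comparison.
The causal difference is the pooled difference: 0.361 − 0.594 = -0.233.

-0.23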